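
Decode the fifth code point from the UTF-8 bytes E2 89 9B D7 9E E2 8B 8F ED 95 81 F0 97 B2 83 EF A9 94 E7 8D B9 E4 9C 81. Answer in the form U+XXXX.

Offset 0: leading byte 0xE2 = 11100010 → 3-byte char #1 = E2 89 9B.
Offset 3: leading byte 0xD7 = 11010111 → 2-byte char #2 = D7 9E.
Offset 5: leading byte 0xE2 = 11100010 → 3-byte char #3 = E2 8B 8F.
Offset 8: leading byte 0xED = 11101101 → 3-byte char #4 = ED 95 81.
Offset 11: leading byte 0xF0 = 11110000 → 4-byte char #5 = F0 97 B2 83.
Leading byte 0xF0 = 11110000 matches 11110xxx → 4-byte sequence.
Byte 1: 0xF0 = 11110000, payload 000 (3 bits).
Byte 2: 0x97 = 10010111 (10xxxxxx ✓), payload 010111.
Byte 3: 0xB2 = 10110010 (10xxxxxx ✓), payload 110010.
Byte 4: 0x83 = 10000011 (10xxxxxx ✓), payload 000011.
Concatenate: 000010111110010000011 = 0x17C83 (21 bits → U+17C83).

U+17C83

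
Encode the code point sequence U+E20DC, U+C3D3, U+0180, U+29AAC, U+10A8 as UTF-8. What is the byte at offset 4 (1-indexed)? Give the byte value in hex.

0x9C

1-indexed offset 4 is 0-indexed offset 3.
U+E20DC → 4-byte form F3 A2 83 9C at offsets 0–3.
Offset 3 falls in char 1's range; it's byte 4 of F3 A2 83 9C = 0x9C.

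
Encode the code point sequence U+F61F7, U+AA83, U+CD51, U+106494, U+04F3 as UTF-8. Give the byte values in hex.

F3 B6 87 B7 EA AA 83 EC B5 91 F4 86 92 94 D3 B3

U+F61F7: 4-byte form → F3 B6 87 B7.
U+AA83: 3-byte form → EA AA 83.
U+CD51: 3-byte form → EC B5 91.
U+106494: 4-byte form → F4 86 92 94.
U+04F3: 2-byte form → D3 B3.
Concatenated (16 bytes): F3 B6 87 B7 EA AA 83 EC B5 91 F4 86 92 94 D3 B3.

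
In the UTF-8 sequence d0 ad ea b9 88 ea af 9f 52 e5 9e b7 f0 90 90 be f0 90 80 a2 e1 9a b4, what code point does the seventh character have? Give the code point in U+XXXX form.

U+10022

Offset 0: leading byte 0xD0 = 11010000 → 2-byte char #1 = D0 AD.
Offset 2: leading byte 0xEA = 11101010 → 3-byte char #2 = EA B9 88.
Offset 5: leading byte 0xEA = 11101010 → 3-byte char #3 = EA AF 9F.
Offset 8: leading byte 0x52 = 01010010 → 1-byte char #4 = 52.
Offset 9: leading byte 0xE5 = 11100101 → 3-byte char #5 = E5 9E B7.
Offset 12: leading byte 0xF0 = 11110000 → 4-byte char #6 = F0 90 90 BE.
Offset 16: leading byte 0xF0 = 11110000 → 4-byte char #7 = F0 90 80 A2.
Leading byte 0xF0 = 11110000 matches 11110xxx → 4-byte sequence.
Byte 1: 0xF0 = 11110000, payload 000 (3 bits).
Byte 2: 0x90 = 10010000 (10xxxxxx ✓), payload 010000.
Byte 3: 0x80 = 10000000 (10xxxxxx ✓), payload 000000.
Byte 4: 0xA2 = 10100010 (10xxxxxx ✓), payload 100010.
Concatenate: 000010000000000100010 = 0x10022 (21 bits → U+10022).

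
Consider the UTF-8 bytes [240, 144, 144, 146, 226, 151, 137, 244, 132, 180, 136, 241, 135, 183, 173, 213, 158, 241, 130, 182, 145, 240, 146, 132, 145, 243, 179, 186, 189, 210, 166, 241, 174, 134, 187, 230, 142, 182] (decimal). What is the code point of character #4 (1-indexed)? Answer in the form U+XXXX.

U+47DED

Offset 0: leading byte 0xF0 = 11110000 → 4-byte char #1 = F0 90 90 92.
Offset 4: leading byte 0xE2 = 11100010 → 3-byte char #2 = E2 97 89.
Offset 7: leading byte 0xF4 = 11110100 → 4-byte char #3 = F4 84 B4 88.
Offset 11: leading byte 0xF1 = 11110001 → 4-byte char #4 = F1 87 B7 AD.
Leading byte 0xF1 = 11110001 matches 11110xxx → 4-byte sequence.
Byte 1: 0xF1 = 11110001, payload 001 (3 bits).
Byte 2: 0x87 = 10000111 (10xxxxxx ✓), payload 000111.
Byte 3: 0xB7 = 10110111 (10xxxxxx ✓), payload 110111.
Byte 4: 0xAD = 10101101 (10xxxxxx ✓), payload 101101.
Concatenate: 001000111110111101101 = 0x47DED (21 bits → U+47DED).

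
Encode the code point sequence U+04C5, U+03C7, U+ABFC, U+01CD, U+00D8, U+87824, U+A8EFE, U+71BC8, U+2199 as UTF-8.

D3 85 CF 87 EA AF BC C7 8D C3 98 F2 87 A0 A4 F2 A8 BB BE F1 B1 AF 88 E2 86 99

U+04C5: 2-byte form → D3 85.
U+03C7: 2-byte form → CF 87.
U+ABFC: 3-byte form → EA AF BC.
U+01CD: 2-byte form → C7 8D.
U+00D8: 2-byte form → C3 98.
U+87824: 4-byte form → F2 87 A0 A4.
U+A8EFE: 4-byte form → F2 A8 BB BE.
U+71BC8: 4-byte form → F1 B1 AF 88.
U+2199: 3-byte form → E2 86 99.
Concatenated (26 bytes): D3 85 CF 87 EA AF BC C7 8D C3 98 F2 87 A0 A4 F2 A8 BB BE F1 B1 AF 88 E2 86 99.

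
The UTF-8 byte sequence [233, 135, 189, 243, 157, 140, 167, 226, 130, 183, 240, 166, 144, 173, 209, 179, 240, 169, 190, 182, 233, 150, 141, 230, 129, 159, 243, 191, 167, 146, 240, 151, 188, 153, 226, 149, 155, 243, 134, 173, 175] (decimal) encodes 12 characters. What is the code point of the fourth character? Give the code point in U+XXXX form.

U+2642D

Offset 0: leading byte 0xE9 = 11101001 → 3-byte char #1 = E9 87 BD.
Offset 3: leading byte 0xF3 = 11110011 → 4-byte char #2 = F3 9D 8C A7.
Offset 7: leading byte 0xE2 = 11100010 → 3-byte char #3 = E2 82 B7.
Offset 10: leading byte 0xF0 = 11110000 → 4-byte char #4 = F0 A6 90 AD.
Leading byte 0xF0 = 11110000 matches 11110xxx → 4-byte sequence.
Byte 1: 0xF0 = 11110000, payload 000 (3 bits).
Byte 2: 0xA6 = 10100110 (10xxxxxx ✓), payload 100110.
Byte 3: 0x90 = 10010000 (10xxxxxx ✓), payload 010000.
Byte 4: 0xAD = 10101101 (10xxxxxx ✓), payload 101101.
Concatenate: 000100110010000101101 = 0x2642D (21 bits → U+2642D).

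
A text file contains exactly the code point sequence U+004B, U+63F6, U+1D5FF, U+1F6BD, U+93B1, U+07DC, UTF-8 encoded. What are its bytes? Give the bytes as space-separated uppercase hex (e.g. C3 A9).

4B E6 8F B6 F0 9D 97 BF F0 9F 9A BD E9 8E B1 DF 9C

U+004B: 1-byte form → 4B.
U+63F6: 3-byte form → E6 8F B6.
U+1D5FF: 4-byte form → F0 9D 97 BF.
U+1F6BD: 4-byte form → F0 9F 9A BD.
U+93B1: 3-byte form → E9 8E B1.
U+07DC: 2-byte form → DF 9C.
Concatenated (17 bytes): 4B E6 8F B6 F0 9D 97 BF F0 9F 9A BD E9 8E B1 DF 9C.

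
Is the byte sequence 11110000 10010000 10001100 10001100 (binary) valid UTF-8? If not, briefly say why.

valid

Leading byte 0xF0 = 11110000 → 4-byte form.
Continuation bytes 0x90=10010000, 0x8C=10001100, 0x8C=10001100 all match 10xxxxxx.
Decoded value 0x1030C is ≥ 0x10000 (shortest form) and not a surrogate.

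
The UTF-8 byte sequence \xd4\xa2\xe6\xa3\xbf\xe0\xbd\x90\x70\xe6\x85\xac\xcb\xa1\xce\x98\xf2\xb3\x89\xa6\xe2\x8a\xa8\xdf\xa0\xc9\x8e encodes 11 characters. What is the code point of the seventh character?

Offset 0: leading byte 0xD4 = 11010100 → 2-byte char #1 = D4 A2.
Offset 2: leading byte 0xE6 = 11100110 → 3-byte char #2 = E6 A3 BF.
Offset 5: leading byte 0xE0 = 11100000 → 3-byte char #3 = E0 BD 90.
Offset 8: leading byte 0x70 = 01110000 → 1-byte char #4 = 70.
Offset 9: leading byte 0xE6 = 11100110 → 3-byte char #5 = E6 85 AC.
Offset 12: leading byte 0xCB = 11001011 → 2-byte char #6 = CB A1.
Offset 14: leading byte 0xCE = 11001110 → 2-byte char #7 = CE 98.
Leading byte 0xCE = 11001110 matches 110xxxxx → 2-byte sequence.
Byte 1: 0xCE = 11001110, payload 01110 (5 bits).
Byte 2: 0x98 = 10011000 (10xxxxxx ✓), payload 011000.
Concatenate: 01110011000 = 0x398 (11 bits → U+0398).

U+0398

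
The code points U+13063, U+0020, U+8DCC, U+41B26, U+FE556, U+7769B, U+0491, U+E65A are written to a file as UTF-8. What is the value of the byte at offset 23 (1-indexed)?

0xEE

1-indexed offset 23 is 0-indexed offset 22.
U+13063 → 4-byte form F0 93 81 A3 at offsets 0–3.
U+0020 → 1-byte form 20 at offsets 4–4.
U+8DCC → 3-byte form E8 B7 8C at offsets 5–7.
U+41B26 → 4-byte form F1 81 AC A6 at offsets 8–11.
U+FE556 → 4-byte form F3 BE 95 96 at offsets 12–15.
U+7769B → 4-byte form F1 B7 9A 9B at offsets 16–19.
U+0491 → 2-byte form D2 91 at offsets 20–21.
U+E65A → 3-byte form EE 99 9A at offsets 22–24.
Offset 22 falls in char 8's range; it's byte 1 of EE 99 9A = 0xEE.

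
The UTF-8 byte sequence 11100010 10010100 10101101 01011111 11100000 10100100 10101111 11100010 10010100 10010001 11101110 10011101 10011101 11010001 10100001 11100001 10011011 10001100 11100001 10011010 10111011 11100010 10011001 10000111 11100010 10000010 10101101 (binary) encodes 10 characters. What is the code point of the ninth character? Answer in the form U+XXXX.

U+2647

Offset 0: leading byte 0xE2 = 11100010 → 3-byte char #1 = E2 94 AD.
Offset 3: leading byte 0x5F = 01011111 → 1-byte char #2 = 5F.
Offset 4: leading byte 0xE0 = 11100000 → 3-byte char #3 = E0 A4 AF.
Offset 7: leading byte 0xE2 = 11100010 → 3-byte char #4 = E2 94 91.
Offset 10: leading byte 0xEE = 11101110 → 3-byte char #5 = EE 9D 9D.
Offset 13: leading byte 0xD1 = 11010001 → 2-byte char #6 = D1 A1.
Offset 15: leading byte 0xE1 = 11100001 → 3-byte char #7 = E1 9B 8C.
Offset 18: leading byte 0xE1 = 11100001 → 3-byte char #8 = E1 9A BB.
Offset 21: leading byte 0xE2 = 11100010 → 3-byte char #9 = E2 99 87.
Leading byte 0xE2 = 11100010 matches 1110xxxx → 3-byte sequence.
Byte 1: 0xE2 = 11100010, payload 0010 (4 bits).
Byte 2: 0x99 = 10011001 (10xxxxxx ✓), payload 011001.
Byte 3: 0x87 = 10000111 (10xxxxxx ✓), payload 000111.
Concatenate: 0010011001000111 = 0x2647 (16 bits → U+2647).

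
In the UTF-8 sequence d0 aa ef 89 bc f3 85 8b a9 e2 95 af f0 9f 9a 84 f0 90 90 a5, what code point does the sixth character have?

U+10425

Offset 0: leading byte 0xD0 = 11010000 → 2-byte char #1 = D0 AA.
Offset 2: leading byte 0xEF = 11101111 → 3-byte char #2 = EF 89 BC.
Offset 5: leading byte 0xF3 = 11110011 → 4-byte char #3 = F3 85 8B A9.
Offset 9: leading byte 0xE2 = 11100010 → 3-byte char #4 = E2 95 AF.
Offset 12: leading byte 0xF0 = 11110000 → 4-byte char #5 = F0 9F 9A 84.
Offset 16: leading byte 0xF0 = 11110000 → 4-byte char #6 = F0 90 90 A5.
Leading byte 0xF0 = 11110000 matches 11110xxx → 4-byte sequence.
Byte 1: 0xF0 = 11110000, payload 000 (3 bits).
Byte 2: 0x90 = 10010000 (10xxxxxx ✓), payload 010000.
Byte 3: 0x90 = 10010000 (10xxxxxx ✓), payload 010000.
Byte 4: 0xA5 = 10100101 (10xxxxxx ✓), payload 100101.
Concatenate: 000010000010000100101 = 0x10425 (21 bits → U+10425).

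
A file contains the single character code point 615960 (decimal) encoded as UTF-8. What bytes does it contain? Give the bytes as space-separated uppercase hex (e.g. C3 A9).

F2 96 98 98

U+96618 = 0x96618 = 615960 decimal. In range U+10000–U+10FFFF → 4-byte form: 11110xxx 10xxxxxx 10xxxxxx 10xxxxxx.
Binary (21 bits): 010010110011000011000.
Split 3+6+6+6: 010 | 010110 | 011000 | 011000.
Byte 1: 11110010 = 0xF2.
Byte 2: 10010110 = 0x96.
Byte 3: 10011000 = 0x98.
Byte 4: 10011000 = 0x98.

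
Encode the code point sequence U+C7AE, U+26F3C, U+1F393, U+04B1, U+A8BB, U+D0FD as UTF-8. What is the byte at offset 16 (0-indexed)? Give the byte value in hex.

U+C7AE → 3-byte form EC 9E AE at offsets 0–2.
U+26F3C → 4-byte form F0 A6 BC BC at offsets 3–6.
U+1F393 → 4-byte form F0 9F 8E 93 at offsets 7–10.
U+04B1 → 2-byte form D2 B1 at offsets 11–12.
U+A8BB → 3-byte form EA A2 BB at offsets 13–15.
U+D0FD → 3-byte form ED 83 BD at offsets 16–18.
Offset 16 falls in char 6's range; it's byte 1 of ED 83 BD = 0xED.

0xED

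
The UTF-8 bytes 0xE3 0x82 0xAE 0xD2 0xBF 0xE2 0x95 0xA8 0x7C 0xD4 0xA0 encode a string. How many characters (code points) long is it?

Byte at offset 0: 0xE3 = 11100011 → 3-byte char (#1). Advance 3.
Byte at offset 3: 0xD2 = 11010010 → 2-byte char (#2). Advance 2.
Byte at offset 5: 0xE2 = 11100010 → 3-byte char (#3). Advance 3.
Byte at offset 8: 0x7C = 01111100 → 1-byte char (#4). Advance 1.
Byte at offset 9: 0xD4 = 11010100 → 2-byte char (#5). Advance 2.
Reached end at offset 11 after 5 code points.

5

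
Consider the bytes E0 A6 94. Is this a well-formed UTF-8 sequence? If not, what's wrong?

Leading byte 0xE0 = 11100000 → 3-byte form.
Continuation bytes 0xA6=10100110, 0x94=10010100 all match 10xxxxxx.
Decoded value 0x994 is ≥ 0x800 (shortest form) and not a surrogate.

valid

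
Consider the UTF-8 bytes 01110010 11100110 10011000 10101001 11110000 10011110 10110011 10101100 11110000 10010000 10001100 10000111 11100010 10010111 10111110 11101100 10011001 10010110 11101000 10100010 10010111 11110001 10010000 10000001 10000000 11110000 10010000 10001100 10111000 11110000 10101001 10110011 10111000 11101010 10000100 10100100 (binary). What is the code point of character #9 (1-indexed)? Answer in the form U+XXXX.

Offset 0: leading byte 0x72 = 01110010 → 1-byte char #1 = 72.
Offset 1: leading byte 0xE6 = 11100110 → 3-byte char #2 = E6 98 A9.
Offset 4: leading byte 0xF0 = 11110000 → 4-byte char #3 = F0 9E B3 AC.
Offset 8: leading byte 0xF0 = 11110000 → 4-byte char #4 = F0 90 8C 87.
Offset 12: leading byte 0xE2 = 11100010 → 3-byte char #5 = E2 97 BE.
Offset 15: leading byte 0xEC = 11101100 → 3-byte char #6 = EC 99 96.
Offset 18: leading byte 0xE8 = 11101000 → 3-byte char #7 = E8 A2 97.
Offset 21: leading byte 0xF1 = 11110001 → 4-byte char #8 = F1 90 81 80.
Offset 25: leading byte 0xF0 = 11110000 → 4-byte char #9 = F0 90 8C B8.
Leading byte 0xF0 = 11110000 matches 11110xxx → 4-byte sequence.
Byte 1: 0xF0 = 11110000, payload 000 (3 bits).
Byte 2: 0x90 = 10010000 (10xxxxxx ✓), payload 010000.
Byte 3: 0x8C = 10001100 (10xxxxxx ✓), payload 001100.
Byte 4: 0xB8 = 10111000 (10xxxxxx ✓), payload 111000.
Concatenate: 000010000001100111000 = 0x10338 (21 bits → U+10338).

U+10338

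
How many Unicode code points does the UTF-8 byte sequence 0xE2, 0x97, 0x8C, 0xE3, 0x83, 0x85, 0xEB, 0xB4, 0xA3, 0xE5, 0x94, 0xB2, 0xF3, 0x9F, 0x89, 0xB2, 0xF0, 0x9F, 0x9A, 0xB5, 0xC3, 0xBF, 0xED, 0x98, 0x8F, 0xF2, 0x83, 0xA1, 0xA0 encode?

9

Byte at offset 0: 0xE2 = 11100010 → 3-byte char (#1). Advance 3.
Byte at offset 3: 0xE3 = 11100011 → 3-byte char (#2). Advance 3.
Byte at offset 6: 0xEB = 11101011 → 3-byte char (#3). Advance 3.
Byte at offset 9: 0xE5 = 11100101 → 3-byte char (#4). Advance 3.
Byte at offset 12: 0xF3 = 11110011 → 4-byte char (#5). Advance 4.
Byte at offset 16: 0xF0 = 11110000 → 4-byte char (#6). Advance 4.
Byte at offset 20: 0xC3 = 11000011 → 2-byte char (#7). Advance 2.
Byte at offset 22: 0xED = 11101101 → 3-byte char (#8). Advance 3.
Byte at offset 25: 0xF2 = 11110010 → 4-byte char (#9). Advance 4.
Reached end at offset 29 after 9 code points.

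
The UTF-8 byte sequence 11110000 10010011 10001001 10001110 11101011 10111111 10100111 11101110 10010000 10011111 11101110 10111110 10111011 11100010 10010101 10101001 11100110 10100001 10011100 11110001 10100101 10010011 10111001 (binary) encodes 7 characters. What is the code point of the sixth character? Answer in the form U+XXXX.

U+685C

Offset 0: leading byte 0xF0 = 11110000 → 4-byte char #1 = F0 93 89 8E.
Offset 4: leading byte 0xEB = 11101011 → 3-byte char #2 = EB BF A7.
Offset 7: leading byte 0xEE = 11101110 → 3-byte char #3 = EE 90 9F.
Offset 10: leading byte 0xEE = 11101110 → 3-byte char #4 = EE BE BB.
Offset 13: leading byte 0xE2 = 11100010 → 3-byte char #5 = E2 95 A9.
Offset 16: leading byte 0xE6 = 11100110 → 3-byte char #6 = E6 A1 9C.
Leading byte 0xE6 = 11100110 matches 1110xxxx → 3-byte sequence.
Byte 1: 0xE6 = 11100110, payload 0110 (4 bits).
Byte 2: 0xA1 = 10100001 (10xxxxxx ✓), payload 100001.
Byte 3: 0x9C = 10011100 (10xxxxxx ✓), payload 011100.
Concatenate: 0110100001011100 = 0x685C (16 bits → U+685C).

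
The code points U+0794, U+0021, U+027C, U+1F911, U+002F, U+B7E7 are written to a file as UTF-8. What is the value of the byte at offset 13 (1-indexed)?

1-indexed offset 13 is 0-indexed offset 12.
U+0794 → 2-byte form DE 94 at offsets 0–1.
U+0021 → 1-byte form 21 at offsets 2–2.
U+027C → 2-byte form C9 BC at offsets 3–4.
U+1F911 → 4-byte form F0 9F A4 91 at offsets 5–8.
U+002F → 1-byte form 2F at offsets 9–9.
U+B7E7 → 3-byte form EB 9F A7 at offsets 10–12.
Offset 12 falls in char 6's range; it's byte 3 of EB 9F A7 = 0xA7.

0xA7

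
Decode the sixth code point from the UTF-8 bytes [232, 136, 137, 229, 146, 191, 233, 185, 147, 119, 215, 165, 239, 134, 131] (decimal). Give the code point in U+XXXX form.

Offset 0: leading byte 0xE8 = 11101000 → 3-byte char #1 = E8 88 89.
Offset 3: leading byte 0xE5 = 11100101 → 3-byte char #2 = E5 92 BF.
Offset 6: leading byte 0xE9 = 11101001 → 3-byte char #3 = E9 B9 93.
Offset 9: leading byte 0x77 = 01110111 → 1-byte char #4 = 77.
Offset 10: leading byte 0xD7 = 11010111 → 2-byte char #5 = D7 A5.
Offset 12: leading byte 0xEF = 11101111 → 3-byte char #6 = EF 86 83.
Leading byte 0xEF = 11101111 matches 1110xxxx → 3-byte sequence.
Byte 1: 0xEF = 11101111, payload 1111 (4 bits).
Byte 2: 0x86 = 10000110 (10xxxxxx ✓), payload 000110.
Byte 3: 0x83 = 10000011 (10xxxxxx ✓), payload 000011.
Concatenate: 1111000110000011 = 0xF183 (16 bits → U+F183).

U+F183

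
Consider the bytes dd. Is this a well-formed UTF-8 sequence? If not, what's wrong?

Leading byte 0xDD = 11011101 → 2-byte form, but only 1 byte is present.

invalid (sequence truncated)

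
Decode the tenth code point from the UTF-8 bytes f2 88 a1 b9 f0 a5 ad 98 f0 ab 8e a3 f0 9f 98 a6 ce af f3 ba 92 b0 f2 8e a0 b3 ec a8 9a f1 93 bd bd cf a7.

U+03E7

Offset 0: leading byte 0xF2 = 11110010 → 4-byte char #1 = F2 88 A1 B9.
Offset 4: leading byte 0xF0 = 11110000 → 4-byte char #2 = F0 A5 AD 98.
Offset 8: leading byte 0xF0 = 11110000 → 4-byte char #3 = F0 AB 8E A3.
Offset 12: leading byte 0xF0 = 11110000 → 4-byte char #4 = F0 9F 98 A6.
Offset 16: leading byte 0xCE = 11001110 → 2-byte char #5 = CE AF.
Offset 18: leading byte 0xF3 = 11110011 → 4-byte char #6 = F3 BA 92 B0.
Offset 22: leading byte 0xF2 = 11110010 → 4-byte char #7 = F2 8E A0 B3.
Offset 26: leading byte 0xEC = 11101100 → 3-byte char #8 = EC A8 9A.
Offset 29: leading byte 0xF1 = 11110001 → 4-byte char #9 = F1 93 BD BD.
Offset 33: leading byte 0xCF = 11001111 → 2-byte char #10 = CF A7.
Leading byte 0xCF = 11001111 matches 110xxxxx → 2-byte sequence.
Byte 1: 0xCF = 11001111, payload 01111 (5 bits).
Byte 2: 0xA7 = 10100111 (10xxxxxx ✓), payload 100111.
Concatenate: 01111100111 = 0x3E7 (11 bits → U+03E7).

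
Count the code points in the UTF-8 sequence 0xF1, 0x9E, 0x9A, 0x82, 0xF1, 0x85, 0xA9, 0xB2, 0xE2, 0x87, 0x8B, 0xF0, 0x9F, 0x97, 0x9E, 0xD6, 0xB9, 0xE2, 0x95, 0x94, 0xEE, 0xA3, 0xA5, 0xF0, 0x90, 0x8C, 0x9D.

8

Byte at offset 0: 0xF1 = 11110001 → 4-byte char (#1). Advance 4.
Byte at offset 4: 0xF1 = 11110001 → 4-byte char (#2). Advance 4.
Byte at offset 8: 0xE2 = 11100010 → 3-byte char (#3). Advance 3.
Byte at offset 11: 0xF0 = 11110000 → 4-byte char (#4). Advance 4.
Byte at offset 15: 0xD6 = 11010110 → 2-byte char (#5). Advance 2.
Byte at offset 17: 0xE2 = 11100010 → 3-byte char (#6). Advance 3.
Byte at offset 20: 0xEE = 11101110 → 3-byte char (#7). Advance 3.
Byte at offset 23: 0xF0 = 11110000 → 4-byte char (#8). Advance 4.
Reached end at offset 27 after 8 code points.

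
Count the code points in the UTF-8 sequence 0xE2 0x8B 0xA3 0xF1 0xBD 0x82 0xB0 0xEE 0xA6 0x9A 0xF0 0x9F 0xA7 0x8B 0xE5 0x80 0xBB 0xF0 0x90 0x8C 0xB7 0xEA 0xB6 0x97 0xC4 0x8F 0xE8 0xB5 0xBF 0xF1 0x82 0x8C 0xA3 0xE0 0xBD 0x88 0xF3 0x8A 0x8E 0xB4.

Byte at offset 0: 0xE2 = 11100010 → 3-byte char (#1). Advance 3.
Byte at offset 3: 0xF1 = 11110001 → 4-byte char (#2). Advance 4.
Byte at offset 7: 0xEE = 11101110 → 3-byte char (#3). Advance 3.
Byte at offset 10: 0xF0 = 11110000 → 4-byte char (#4). Advance 4.
Byte at offset 14: 0xE5 = 11100101 → 3-byte char (#5). Advance 3.
Byte at offset 17: 0xF0 = 11110000 → 4-byte char (#6). Advance 4.
Byte at offset 21: 0xEA = 11101010 → 3-byte char (#7). Advance 3.
Byte at offset 24: 0xC4 = 11000100 → 2-byte char (#8). Advance 2.
Byte at offset 26: 0xE8 = 11101000 → 3-byte char (#9). Advance 3.
Byte at offset 29: 0xF1 = 11110001 → 4-byte char (#10). Advance 4.
Byte at offset 33: 0xE0 = 11100000 → 3-byte char (#11). Advance 3.
Byte at offset 36: 0xF3 = 11110011 → 4-byte char (#12). Advance 4.
Reached end at offset 40 after 12 code points.

12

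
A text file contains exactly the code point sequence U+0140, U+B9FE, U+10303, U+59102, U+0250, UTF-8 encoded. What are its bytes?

U+0140: 2-byte form → C5 80.
U+B9FE: 3-byte form → EB A7 BE.
U+10303: 4-byte form → F0 90 8C 83.
U+59102: 4-byte form → F1 99 84 82.
U+0250: 2-byte form → C9 90.
Concatenated (15 bytes): C5 80 EB A7 BE F0 90 8C 83 F1 99 84 82 C9 90.

C5 80 EB A7 BE F0 90 8C 83 F1 99 84 82 C9 90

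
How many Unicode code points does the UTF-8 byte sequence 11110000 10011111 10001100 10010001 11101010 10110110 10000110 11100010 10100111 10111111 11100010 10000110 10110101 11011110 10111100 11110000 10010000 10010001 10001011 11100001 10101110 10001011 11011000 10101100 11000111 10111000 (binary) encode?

9

Byte at offset 0: 0xF0 = 11110000 → 4-byte char (#1). Advance 4.
Byte at offset 4: 0xEA = 11101010 → 3-byte char (#2). Advance 3.
Byte at offset 7: 0xE2 = 11100010 → 3-byte char (#3). Advance 3.
Byte at offset 10: 0xE2 = 11100010 → 3-byte char (#4). Advance 3.
Byte at offset 13: 0xDE = 11011110 → 2-byte char (#5). Advance 2.
Byte at offset 15: 0xF0 = 11110000 → 4-byte char (#6). Advance 4.
Byte at offset 19: 0xE1 = 11100001 → 3-byte char (#7). Advance 3.
Byte at offset 22: 0xD8 = 11011000 → 2-byte char (#8). Advance 2.
Byte at offset 24: 0xC7 = 11000111 → 2-byte char (#9). Advance 2.
Reached end at offset 26 after 9 code points.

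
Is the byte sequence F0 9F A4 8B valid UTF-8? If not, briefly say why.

Leading byte 0xF0 = 11110000 → 4-byte form.
Continuation bytes 0x9F=10011111, 0xA4=10100100, 0x8B=10001011 all match 10xxxxxx.
Decoded value 0x1F90B is ≥ 0x10000 (shortest form) and not a surrogate.

valid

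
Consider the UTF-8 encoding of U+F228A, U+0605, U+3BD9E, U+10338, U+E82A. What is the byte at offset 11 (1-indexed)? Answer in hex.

0xF0

1-indexed offset 11 is 0-indexed offset 10.
U+F228A → 4-byte form F3 B2 8A 8A at offsets 0–3.
U+0605 → 2-byte form D8 85 at offsets 4–5.
U+3BD9E → 4-byte form F0 BB B6 9E at offsets 6–9.
U+10338 → 4-byte form F0 90 8C B8 at offsets 10–13.
Offset 10 falls in char 4's range; it's byte 1 of F0 90 8C B8 = 0xF0.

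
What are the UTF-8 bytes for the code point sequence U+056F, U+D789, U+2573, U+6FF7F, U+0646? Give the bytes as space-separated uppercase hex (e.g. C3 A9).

U+056F: 2-byte form → D5 AF.
U+D789: 3-byte form → ED 9E 89.
U+2573: 3-byte form → E2 95 B3.
U+6FF7F: 4-byte form → F1 AF BD BF.
U+0646: 2-byte form → D9 86.
Concatenated (14 bytes): D5 AF ED 9E 89 E2 95 B3 F1 AF BD BF D9 86.

D5 AF ED 9E 89 E2 95 B3 F1 AF BD BF D9 86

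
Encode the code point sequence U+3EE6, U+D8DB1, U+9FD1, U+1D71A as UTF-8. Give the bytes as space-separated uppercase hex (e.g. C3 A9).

E3 BB A6 F3 98 B6 B1 E9 BF 91 F0 9D 9C 9A

U+3EE6: 3-byte form → E3 BB A6.
U+D8DB1: 4-byte form → F3 98 B6 B1.
U+9FD1: 3-byte form → E9 BF 91.
U+1D71A: 4-byte form → F0 9D 9C 9A.
Concatenated (14 bytes): E3 BB A6 F3 98 B6 B1 E9 BF 91 F0 9D 9C 9A.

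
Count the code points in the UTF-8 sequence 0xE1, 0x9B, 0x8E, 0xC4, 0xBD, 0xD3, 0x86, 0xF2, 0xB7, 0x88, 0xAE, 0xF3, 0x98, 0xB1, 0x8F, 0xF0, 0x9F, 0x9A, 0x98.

6

Byte at offset 0: 0xE1 = 11100001 → 3-byte char (#1). Advance 3.
Byte at offset 3: 0xC4 = 11000100 → 2-byte char (#2). Advance 2.
Byte at offset 5: 0xD3 = 11010011 → 2-byte char (#3). Advance 2.
Byte at offset 7: 0xF2 = 11110010 → 4-byte char (#4). Advance 4.
Byte at offset 11: 0xF3 = 11110011 → 4-byte char (#5). Advance 4.
Byte at offset 15: 0xF0 = 11110000 → 4-byte char (#6). Advance 4.
Reached end at offset 19 after 6 code points.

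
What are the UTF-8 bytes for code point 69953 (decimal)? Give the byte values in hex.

U+11141 = 0x11141 = 69953 decimal. In range U+10000–U+10FFFF → 4-byte form: 11110xxx 10xxxxxx 10xxxxxx 10xxxxxx.
Binary (21 bits): 000010001000101000001.
Split 3+6+6+6: 000 | 010001 | 000101 | 000001.
Byte 1: 11110000 = 0xF0.
Byte 2: 10010001 = 0x91.
Byte 3: 10000101 = 0x85.
Byte 4: 10000001 = 0x81.

F0 91 85 81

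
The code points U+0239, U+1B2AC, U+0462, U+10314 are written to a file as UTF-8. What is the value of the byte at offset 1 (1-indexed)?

1-indexed offset 1 is 0-indexed offset 0.
U+0239 → 2-byte form C8 B9 at offsets 0–1.
Offset 0 falls in char 1's range; it's byte 1 of C8 B9 = 0xC8.

0xC8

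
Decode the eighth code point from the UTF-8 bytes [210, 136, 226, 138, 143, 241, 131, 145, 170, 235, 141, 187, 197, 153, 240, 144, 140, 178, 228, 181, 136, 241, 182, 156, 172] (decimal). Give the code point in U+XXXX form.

U+7672C

Offset 0: leading byte 0xD2 = 11010010 → 2-byte char #1 = D2 88.
Offset 2: leading byte 0xE2 = 11100010 → 3-byte char #2 = E2 8A 8F.
Offset 5: leading byte 0xF1 = 11110001 → 4-byte char #3 = F1 83 91 AA.
Offset 9: leading byte 0xEB = 11101011 → 3-byte char #4 = EB 8D BB.
Offset 12: leading byte 0xC5 = 11000101 → 2-byte char #5 = C5 99.
Offset 14: leading byte 0xF0 = 11110000 → 4-byte char #6 = F0 90 8C B2.
Offset 18: leading byte 0xE4 = 11100100 → 3-byte char #7 = E4 B5 88.
Offset 21: leading byte 0xF1 = 11110001 → 4-byte char #8 = F1 B6 9C AC.
Leading byte 0xF1 = 11110001 matches 11110xxx → 4-byte sequence.
Byte 1: 0xF1 = 11110001, payload 001 (3 bits).
Byte 2: 0xB6 = 10110110 (10xxxxxx ✓), payload 110110.
Byte 3: 0x9C = 10011100 (10xxxxxx ✓), payload 011100.
Byte 4: 0xAC = 10101100 (10xxxxxx ✓), payload 101100.
Concatenate: 001110110011100101100 = 0x7672C (21 bits → U+7672C).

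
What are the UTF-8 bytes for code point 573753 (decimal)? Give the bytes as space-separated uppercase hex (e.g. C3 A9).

F2 8C 84 B9

U+8C139 = 0x8C139 = 573753 decimal. In range U+10000–U+10FFFF → 4-byte form: 11110xxx 10xxxxxx 10xxxxxx 10xxxxxx.
Binary (21 bits): 010001100000100111001.
Split 3+6+6+6: 010 | 001100 | 000100 | 111001.
Byte 1: 11110010 = 0xF2.
Byte 2: 10001100 = 0x8C.
Byte 3: 10000100 = 0x84.
Byte 4: 10111001 = 0xB9.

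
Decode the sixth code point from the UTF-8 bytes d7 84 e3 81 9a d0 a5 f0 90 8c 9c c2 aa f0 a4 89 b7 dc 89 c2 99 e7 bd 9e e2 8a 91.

U+24277

Offset 0: leading byte 0xD7 = 11010111 → 2-byte char #1 = D7 84.
Offset 2: leading byte 0xE3 = 11100011 → 3-byte char #2 = E3 81 9A.
Offset 5: leading byte 0xD0 = 11010000 → 2-byte char #3 = D0 A5.
Offset 7: leading byte 0xF0 = 11110000 → 4-byte char #4 = F0 90 8C 9C.
Offset 11: leading byte 0xC2 = 11000010 → 2-byte char #5 = C2 AA.
Offset 13: leading byte 0xF0 = 11110000 → 4-byte char #6 = F0 A4 89 B7.
Leading byte 0xF0 = 11110000 matches 11110xxx → 4-byte sequence.
Byte 1: 0xF0 = 11110000, payload 000 (3 bits).
Byte 2: 0xA4 = 10100100 (10xxxxxx ✓), payload 100100.
Byte 3: 0x89 = 10001001 (10xxxxxx ✓), payload 001001.
Byte 4: 0xB7 = 10110111 (10xxxxxx ✓), payload 110111.
Concatenate: 000100100001001110111 = 0x24277 (21 bits → U+24277).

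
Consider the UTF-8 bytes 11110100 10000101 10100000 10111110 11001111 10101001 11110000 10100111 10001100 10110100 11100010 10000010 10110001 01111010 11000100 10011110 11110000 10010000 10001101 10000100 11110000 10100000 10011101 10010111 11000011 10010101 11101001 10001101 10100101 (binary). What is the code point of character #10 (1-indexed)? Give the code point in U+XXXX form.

Offset 0: leading byte 0xF4 = 11110100 → 4-byte char #1 = F4 85 A0 BE.
Offset 4: leading byte 0xCF = 11001111 → 2-byte char #2 = CF A9.
Offset 6: leading byte 0xF0 = 11110000 → 4-byte char #3 = F0 A7 8C B4.
Offset 10: leading byte 0xE2 = 11100010 → 3-byte char #4 = E2 82 B1.
Offset 13: leading byte 0x7A = 01111010 → 1-byte char #5 = 7A.
Offset 14: leading byte 0xC4 = 11000100 → 2-byte char #6 = C4 9E.
Offset 16: leading byte 0xF0 = 11110000 → 4-byte char #7 = F0 90 8D 84.
Offset 20: leading byte 0xF0 = 11110000 → 4-byte char #8 = F0 A0 9D 97.
Offset 24: leading byte 0xC3 = 11000011 → 2-byte char #9 = C3 95.
Offset 26: leading byte 0xE9 = 11101001 → 3-byte char #10 = E9 8D A5.
Leading byte 0xE9 = 11101001 matches 1110xxxx → 3-byte sequence.
Byte 1: 0xE9 = 11101001, payload 1001 (4 bits).
Byte 2: 0x8D = 10001101 (10xxxxxx ✓), payload 001101.
Byte 3: 0xA5 = 10100101 (10xxxxxx ✓), payload 100101.
Concatenate: 1001001101100101 = 0x9365 (16 bits → U+9365).

U+9365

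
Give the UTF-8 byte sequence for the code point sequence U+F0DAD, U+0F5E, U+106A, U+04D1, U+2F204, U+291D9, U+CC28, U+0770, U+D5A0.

U+F0DAD: 4-byte form → F3 B0 B6 AD.
U+0F5E: 3-byte form → E0 BD 9E.
U+106A: 3-byte form → E1 81 AA.
U+04D1: 2-byte form → D3 91.
U+2F204: 4-byte form → F0 AF 88 84.
U+291D9: 4-byte form → F0 A9 87 99.
U+CC28: 3-byte form → EC B0 A8.
U+0770: 2-byte form → DD B0.
U+D5A0: 3-byte form → ED 96 A0.
Concatenated (28 bytes): F3 B0 B6 AD E0 BD 9E E1 81 AA D3 91 F0 AF 88 84 F0 A9 87 99 EC B0 A8 DD B0 ED 96 A0.

F3 B0 B6 AD E0 BD 9E E1 81 AA D3 91 F0 AF 88 84 F0 A9 87 99 EC B0 A8 DD B0 ED 96 A0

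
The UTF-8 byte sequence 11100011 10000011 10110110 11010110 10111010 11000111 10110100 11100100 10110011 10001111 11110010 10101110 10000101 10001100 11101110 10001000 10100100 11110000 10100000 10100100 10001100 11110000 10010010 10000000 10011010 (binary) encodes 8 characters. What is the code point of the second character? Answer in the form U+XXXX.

Offset 0: leading byte 0xE3 = 11100011 → 3-byte char #1 = E3 83 B6.
Offset 3: leading byte 0xD6 = 11010110 → 2-byte char #2 = D6 BA.
Leading byte 0xD6 = 11010110 matches 110xxxxx → 2-byte sequence.
Byte 1: 0xD6 = 11010110, payload 10110 (5 bits).
Byte 2: 0xBA = 10111010 (10xxxxxx ✓), payload 111010.
Concatenate: 10110111010 = 0x5BA (11 bits → U+05BA).

U+05BA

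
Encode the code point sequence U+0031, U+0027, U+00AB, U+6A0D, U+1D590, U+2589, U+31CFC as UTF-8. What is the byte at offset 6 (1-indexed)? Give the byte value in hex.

0xA8

1-indexed offset 6 is 0-indexed offset 5.
U+0031 → 1-byte form 31 at offsets 0–0.
U+0027 → 1-byte form 27 at offsets 1–1.
U+00AB → 2-byte form C2 AB at offsets 2–3.
U+6A0D → 3-byte form E6 A8 8D at offsets 4–6.
Offset 5 falls in char 4's range; it's byte 2 of E6 A8 8D = 0xA8.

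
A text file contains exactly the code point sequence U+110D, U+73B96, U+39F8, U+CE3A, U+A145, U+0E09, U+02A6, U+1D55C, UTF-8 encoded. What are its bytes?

E1 84 8D F1 B3 AE 96 E3 A7 B8 EC B8 BA EA 85 85 E0 B8 89 CA A6 F0 9D 95 9C

U+110D: 3-byte form → E1 84 8D.
U+73B96: 4-byte form → F1 B3 AE 96.
U+39F8: 3-byte form → E3 A7 B8.
U+CE3A: 3-byte form → EC B8 BA.
U+A145: 3-byte form → EA 85 85.
U+0E09: 3-byte form → E0 B8 89.
U+02A6: 2-byte form → CA A6.
U+1D55C: 4-byte form → F0 9D 95 9C.
Concatenated (25 bytes): E1 84 8D F1 B3 AE 96 E3 A7 B8 EC B8 BA EA 85 85 E0 B8 89 CA A6 F0 9D 95 9C.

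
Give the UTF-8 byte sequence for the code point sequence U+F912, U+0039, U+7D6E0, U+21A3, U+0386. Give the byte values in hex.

EF A4 92 39 F1 BD 9B A0 E2 86 A3 CE 86

U+F912: 3-byte form → EF A4 92.
U+0039: 1-byte form → 39.
U+7D6E0: 4-byte form → F1 BD 9B A0.
U+21A3: 3-byte form → E2 86 A3.
U+0386: 2-byte form → CE 86.
Concatenated (13 bytes): EF A4 92 39 F1 BD 9B A0 E2 86 A3 CE 86.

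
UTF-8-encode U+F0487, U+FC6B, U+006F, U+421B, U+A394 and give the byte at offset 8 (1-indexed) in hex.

0x6F

1-indexed offset 8 is 0-indexed offset 7.
U+F0487 → 4-byte form F3 B0 92 87 at offsets 0–3.
U+FC6B → 3-byte form EF B1 AB at offsets 4–6.
U+006F → 1-byte form 6F at offsets 7–7.
Offset 7 falls in char 3's range; it's byte 1 of 6F = 0x6F.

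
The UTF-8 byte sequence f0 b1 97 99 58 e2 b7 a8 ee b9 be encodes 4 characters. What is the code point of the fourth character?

U+EE7E

Offset 0: leading byte 0xF0 = 11110000 → 4-byte char #1 = F0 B1 97 99.
Offset 4: leading byte 0x58 = 01011000 → 1-byte char #2 = 58.
Offset 5: leading byte 0xE2 = 11100010 → 3-byte char #3 = E2 B7 A8.
Offset 8: leading byte 0xEE = 11101110 → 3-byte char #4 = EE B9 BE.
Leading byte 0xEE = 11101110 matches 1110xxxx → 3-byte sequence.
Byte 1: 0xEE = 11101110, payload 1110 (4 bits).
Byte 2: 0xB9 = 10111001 (10xxxxxx ✓), payload 111001.
Byte 3: 0xBE = 10111110 (10xxxxxx ✓), payload 111110.
Concatenate: 1110111001111110 = 0xEE7E (16 bits → U+EE7E).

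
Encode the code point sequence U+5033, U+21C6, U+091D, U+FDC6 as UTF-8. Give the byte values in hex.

E5 80 B3 E2 87 86 E0 A4 9D EF B7 86

U+5033: 3-byte form → E5 80 B3.
U+21C6: 3-byte form → E2 87 86.
U+091D: 3-byte form → E0 A4 9D.
U+FDC6: 3-byte form → EF B7 86.
Concatenated (12 bytes): E5 80 B3 E2 87 86 E0 A4 9D EF B7 86.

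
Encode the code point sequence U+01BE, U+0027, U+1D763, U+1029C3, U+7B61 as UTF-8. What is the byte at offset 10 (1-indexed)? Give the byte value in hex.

0xA7

1-indexed offset 10 is 0-indexed offset 9.
U+01BE → 2-byte form C6 BE at offsets 0–1.
U+0027 → 1-byte form 27 at offsets 2–2.
U+1D763 → 4-byte form F0 9D 9D A3 at offsets 3–6.
U+1029C3 → 4-byte form F4 82 A7 83 at offsets 7–10.
Offset 9 falls in char 4's range; it's byte 3 of F4 82 A7 83 = 0xA7.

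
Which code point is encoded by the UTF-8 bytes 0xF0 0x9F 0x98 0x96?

U+1F616

Leading byte 0xF0 = 11110000 matches 11110xxx → 4-byte sequence.
Byte 1: 0xF0 = 11110000, payload 000 (3 bits).
Byte 2: 0x9F = 10011111 (10xxxxxx ✓), payload 011111.
Byte 3: 0x98 = 10011000 (10xxxxxx ✓), payload 011000.
Byte 4: 0x96 = 10010110 (10xxxxxx ✓), payload 010110.
Concatenate: 000011111011000010110 = 0x1F616 (21 bits → U+1F616).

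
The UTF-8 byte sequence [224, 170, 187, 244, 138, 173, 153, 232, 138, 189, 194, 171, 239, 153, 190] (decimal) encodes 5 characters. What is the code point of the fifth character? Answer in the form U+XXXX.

Offset 0: leading byte 0xE0 = 11100000 → 3-byte char #1 = E0 AA BB.
Offset 3: leading byte 0xF4 = 11110100 → 4-byte char #2 = F4 8A AD 99.
Offset 7: leading byte 0xE8 = 11101000 → 3-byte char #3 = E8 8A BD.
Offset 10: leading byte 0xC2 = 11000010 → 2-byte char #4 = C2 AB.
Offset 12: leading byte 0xEF = 11101111 → 3-byte char #5 = EF 99 BE.
Leading byte 0xEF = 11101111 matches 1110xxxx → 3-byte sequence.
Byte 1: 0xEF = 11101111, payload 1111 (4 bits).
Byte 2: 0x99 = 10011001 (10xxxxxx ✓), payload 011001.
Byte 3: 0xBE = 10111110 (10xxxxxx ✓), payload 111110.
Concatenate: 1111011001111110 = 0xF67E (16 bits → U+F67E).

U+F67E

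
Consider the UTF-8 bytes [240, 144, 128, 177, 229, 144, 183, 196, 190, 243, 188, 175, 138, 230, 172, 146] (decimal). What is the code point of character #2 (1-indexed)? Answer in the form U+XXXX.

Offset 0: leading byte 0xF0 = 11110000 → 4-byte char #1 = F0 90 80 B1.
Offset 4: leading byte 0xE5 = 11100101 → 3-byte char #2 = E5 90 B7.
Leading byte 0xE5 = 11100101 matches 1110xxxx → 3-byte sequence.
Byte 1: 0xE5 = 11100101, payload 0101 (4 bits).
Byte 2: 0x90 = 10010000 (10xxxxxx ✓), payload 010000.
Byte 3: 0xB7 = 10110111 (10xxxxxx ✓), payload 110111.
Concatenate: 0101010000110111 = 0x5437 (16 bits → U+5437).

U+5437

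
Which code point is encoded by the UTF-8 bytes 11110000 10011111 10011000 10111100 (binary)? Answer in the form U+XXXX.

Leading byte 0xF0 = 11110000 matches 11110xxx → 4-byte sequence.
Byte 1: 0xF0 = 11110000, payload 000 (3 bits).
Byte 2: 0x9F = 10011111 (10xxxxxx ✓), payload 011111.
Byte 3: 0x98 = 10011000 (10xxxxxx ✓), payload 011000.
Byte 4: 0xBC = 10111100 (10xxxxxx ✓), payload 111100.
Concatenate: 000011111011000111100 = 0x1F63C (21 bits → U+1F63C).

U+1F63C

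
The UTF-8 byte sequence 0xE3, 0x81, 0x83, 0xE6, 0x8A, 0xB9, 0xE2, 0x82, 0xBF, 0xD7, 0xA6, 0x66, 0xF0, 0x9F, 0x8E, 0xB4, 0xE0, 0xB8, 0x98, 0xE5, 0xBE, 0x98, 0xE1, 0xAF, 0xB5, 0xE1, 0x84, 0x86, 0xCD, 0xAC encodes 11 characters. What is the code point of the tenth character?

U+1106

Offset 0: leading byte 0xE3 = 11100011 → 3-byte char #1 = E3 81 83.
Offset 3: leading byte 0xE6 = 11100110 → 3-byte char #2 = E6 8A B9.
Offset 6: leading byte 0xE2 = 11100010 → 3-byte char #3 = E2 82 BF.
Offset 9: leading byte 0xD7 = 11010111 → 2-byte char #4 = D7 A6.
Offset 11: leading byte 0x66 = 01100110 → 1-byte char #5 = 66.
Offset 12: leading byte 0xF0 = 11110000 → 4-byte char #6 = F0 9F 8E B4.
Offset 16: leading byte 0xE0 = 11100000 → 3-byte char #7 = E0 B8 98.
Offset 19: leading byte 0xE5 = 11100101 → 3-byte char #8 = E5 BE 98.
Offset 22: leading byte 0xE1 = 11100001 → 3-byte char #9 = E1 AF B5.
Offset 25: leading byte 0xE1 = 11100001 → 3-byte char #10 = E1 84 86.
Leading byte 0xE1 = 11100001 matches 1110xxxx → 3-byte sequence.
Byte 1: 0xE1 = 11100001, payload 0001 (4 bits).
Byte 2: 0x84 = 10000100 (10xxxxxx ✓), payload 000100.
Byte 3: 0x86 = 10000110 (10xxxxxx ✓), payload 000110.
Concatenate: 0001000100000110 = 0x1106 (16 bits → U+1106).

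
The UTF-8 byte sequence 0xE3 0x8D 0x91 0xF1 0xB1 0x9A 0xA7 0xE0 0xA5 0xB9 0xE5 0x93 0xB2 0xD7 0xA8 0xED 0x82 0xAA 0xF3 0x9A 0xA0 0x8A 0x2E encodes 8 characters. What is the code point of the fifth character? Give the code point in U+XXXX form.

U+05E8

Offset 0: leading byte 0xE3 = 11100011 → 3-byte char #1 = E3 8D 91.
Offset 3: leading byte 0xF1 = 11110001 → 4-byte char #2 = F1 B1 9A A7.
Offset 7: leading byte 0xE0 = 11100000 → 3-byte char #3 = E0 A5 B9.
Offset 10: leading byte 0xE5 = 11100101 → 3-byte char #4 = E5 93 B2.
Offset 13: leading byte 0xD7 = 11010111 → 2-byte char #5 = D7 A8.
Leading byte 0xD7 = 11010111 matches 110xxxxx → 2-byte sequence.
Byte 1: 0xD7 = 11010111, payload 10111 (5 bits).
Byte 2: 0xA8 = 10101000 (10xxxxxx ✓), payload 101000.
Concatenate: 10111101000 = 0x5E8 (11 bits → U+05E8).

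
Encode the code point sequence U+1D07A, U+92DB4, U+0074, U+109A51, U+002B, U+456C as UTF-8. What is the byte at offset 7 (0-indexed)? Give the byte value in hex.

0xB4

U+1D07A → 4-byte form F0 9D 81 BA at offsets 0–3.
U+92DB4 → 4-byte form F2 92 B6 B4 at offsets 4–7.
Offset 7 falls in char 2's range; it's byte 4 of F2 92 B6 B4 = 0xB4.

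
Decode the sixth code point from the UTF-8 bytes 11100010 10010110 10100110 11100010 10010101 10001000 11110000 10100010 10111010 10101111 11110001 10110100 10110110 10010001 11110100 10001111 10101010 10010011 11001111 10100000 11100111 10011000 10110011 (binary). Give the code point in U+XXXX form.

Offset 0: leading byte 0xE2 = 11100010 → 3-byte char #1 = E2 96 A6.
Offset 3: leading byte 0xE2 = 11100010 → 3-byte char #2 = E2 95 88.
Offset 6: leading byte 0xF0 = 11110000 → 4-byte char #3 = F0 A2 BA AF.
Offset 10: leading byte 0xF1 = 11110001 → 4-byte char #4 = F1 B4 B6 91.
Offset 14: leading byte 0xF4 = 11110100 → 4-byte char #5 = F4 8F AA 93.
Offset 18: leading byte 0xCF = 11001111 → 2-byte char #6 = CF A0.
Leading byte 0xCF = 11001111 matches 110xxxxx → 2-byte sequence.
Byte 1: 0xCF = 11001111, payload 01111 (5 bits).
Byte 2: 0xA0 = 10100000 (10xxxxxx ✓), payload 100000.
Concatenate: 01111100000 = 0x3E0 (11 bits → U+03E0).

U+03E0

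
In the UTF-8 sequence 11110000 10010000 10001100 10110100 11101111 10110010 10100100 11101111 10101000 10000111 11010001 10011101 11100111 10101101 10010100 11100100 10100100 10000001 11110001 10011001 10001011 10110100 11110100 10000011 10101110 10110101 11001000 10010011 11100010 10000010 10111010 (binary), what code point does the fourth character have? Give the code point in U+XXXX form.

U+045D

Offset 0: leading byte 0xF0 = 11110000 → 4-byte char #1 = F0 90 8C B4.
Offset 4: leading byte 0xEF = 11101111 → 3-byte char #2 = EF B2 A4.
Offset 7: leading byte 0xEF = 11101111 → 3-byte char #3 = EF A8 87.
Offset 10: leading byte 0xD1 = 11010001 → 2-byte char #4 = D1 9D.
Leading byte 0xD1 = 11010001 matches 110xxxxx → 2-byte sequence.
Byte 1: 0xD1 = 11010001, payload 10001 (5 bits).
Byte 2: 0x9D = 10011101 (10xxxxxx ✓), payload 011101.
Concatenate: 10001011101 = 0x45D (11 bits → U+045D).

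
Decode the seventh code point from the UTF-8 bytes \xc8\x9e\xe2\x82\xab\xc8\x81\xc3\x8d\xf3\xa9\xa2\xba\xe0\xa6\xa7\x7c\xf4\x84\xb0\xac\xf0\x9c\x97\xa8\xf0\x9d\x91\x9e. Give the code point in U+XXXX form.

Offset 0: leading byte 0xC8 = 11001000 → 2-byte char #1 = C8 9E.
Offset 2: leading byte 0xE2 = 11100010 → 3-byte char #2 = E2 82 AB.
Offset 5: leading byte 0xC8 = 11001000 → 2-byte char #3 = C8 81.
Offset 7: leading byte 0xC3 = 11000011 → 2-byte char #4 = C3 8D.
Offset 9: leading byte 0xF3 = 11110011 → 4-byte char #5 = F3 A9 A2 BA.
Offset 13: leading byte 0xE0 = 11100000 → 3-byte char #6 = E0 A6 A7.
Offset 16: leading byte 0x7C = 01111100 → 1-byte char #7 = 7C.
Leading byte 0x7C = 01111100 matches 0xxxxxxx → 1-byte sequence.
Byte 1: 0x7C = 01111100, payload 1111100 (7 bits).
Concatenate: 1111100 = 0x7C (7 bits → U+007C).

U+007C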